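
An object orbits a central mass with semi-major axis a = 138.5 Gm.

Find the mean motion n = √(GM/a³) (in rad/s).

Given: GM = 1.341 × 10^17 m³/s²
a = 138.5 Gm = 1.385 × 10^11 m
GM = 1.341 × 10^17 m³/s²
a³ = 2.65674 × 10^33 m³
GM/a³ = (1.341 × 10^17) / (2.65674 × 10^33) = 5.04754 × 10^-17 s⁻²
n = √(GM/a³) = 7.1046 × 10^-9 rad/s ≈ 7.105 × 10^-9 rad/s

Final answer: n = 7.105 × 10^-9 rad/s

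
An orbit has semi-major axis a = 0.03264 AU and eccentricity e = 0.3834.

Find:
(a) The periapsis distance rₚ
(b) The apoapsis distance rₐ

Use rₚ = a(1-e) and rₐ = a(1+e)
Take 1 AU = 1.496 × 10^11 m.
a = 0.03264 AU = 4.88294 × 10^9 m
e = 0.3834:  1 − e = 0.6166,  1 + e = 1.3834
(a) rₚ = a(1 − e) = 4.88294 × 10^9 m × 0.6166 = 3.01082 × 10^9 m ≈ 0.02013 AU
(b) rₐ = a(1 + e) = 4.88294 × 10^9 m × 1.3834 = 6.75506 × 10^9 m ≈ 0.04515 AU

Final answer:
(a) rₚ = 0.02013 AU
(b) rₐ = 0.04515 AU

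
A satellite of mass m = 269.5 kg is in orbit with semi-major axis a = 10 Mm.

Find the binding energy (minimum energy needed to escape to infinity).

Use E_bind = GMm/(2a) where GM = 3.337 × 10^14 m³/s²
a = 10 Mm = 1 × 10^7 m
GM = 3.337 × 10^14 m³/s²
m = 269.5 kg
GMm = 3.337 × 10^14 × 269.5 = 8.99322 × 10^16 m³·kg/s²
2a = 2 × 10^7 m
E_bind = GMm/(2a) = 4.49661 × 10^9 J ≈ 4.497 GJ

Final answer: 4.497 GJ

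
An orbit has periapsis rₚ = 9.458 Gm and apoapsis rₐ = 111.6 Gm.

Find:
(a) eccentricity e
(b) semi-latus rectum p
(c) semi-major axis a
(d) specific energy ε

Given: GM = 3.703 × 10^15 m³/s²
rₚ = 9.458 Gm = 9.458 × 10^9 m
rₐ = 111.6 Gm = 1.116 × 10^11 m
GM = 3.703 × 10^15 m³/s²
a = (rₚ + rₐ)/2 = 6.0529 × 10^10 m
e = (rₐ − rₚ)/(rₐ + rₚ) = (1.02142 × 10^11) / (1.21058 × 10^11) = 0.843744
(a) e = 0.843744 ≈ 0.8437
(b) 1 − e² = 0.288096;  p = a(1 − e²) = 6.0529 × 10^10 × 0.288096 = 1.74381 × 10^10 m ≈ 17.44 Gm
(c) a = 6.0529 × 10^10 m ≈ 60.53 Gm
(d) 2a = 1.21058 × 10^11 m;  ε = −GM/(2a) = -30588.6 J/kg ≈ -30.59 kJ/kg

Final answer:
(a) eccentricity e = 0.8437
(b) semi-latus rectum p = 17.44 Gm
(c) semi-major axis a = 60.53 Gm
(d) specific energy ε = -30.59 kJ/kg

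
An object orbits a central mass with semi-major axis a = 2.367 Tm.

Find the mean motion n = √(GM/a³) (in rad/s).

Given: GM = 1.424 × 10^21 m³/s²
a = 2.367 Tm = 2.367 × 10^12 m
GM = 1.424 × 10^21 m³/s²
a³ = 1.32616 × 10^37 m³
GM/a³ = (1.424 × 10^21) / (1.32616 × 10^37) = 1.07378 × 10^-16 s⁻²
n = √(GM/a³) = 1.03623 × 10^-8 rad/s ≈ 1.036 × 10^-8 rad/s

Final answer: n = 1.036 × 10^-8 rad/s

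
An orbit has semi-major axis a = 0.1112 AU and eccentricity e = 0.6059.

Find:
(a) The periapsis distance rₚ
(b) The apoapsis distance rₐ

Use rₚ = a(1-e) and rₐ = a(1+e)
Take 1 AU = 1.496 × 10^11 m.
a = 0.1112 AU = 1.66355 × 10^10 m
e = 0.6059:  1 − e = 0.3941,  1 + e = 1.6059
(a) rₚ = a(1 − e) = 1.66355 × 10^10 m × 0.3941 = 6.55606 × 10^9 m ≈ 0.04382 AU
(b) rₐ = a(1 + e) = 1.66355 × 10^10 m × 1.6059 = 2.6715 × 10^10 m ≈ 0.1786 AU

Final answer:
(a) rₚ = 0.04382 AU
(b) rₐ = 0.1786 AU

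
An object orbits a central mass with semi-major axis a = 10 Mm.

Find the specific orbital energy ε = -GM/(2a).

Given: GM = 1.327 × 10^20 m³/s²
a = 10 Mm = 1 × 10^7 m
GM = 1.327 × 10^20 m³/s²
2a = 2 × 10^7 m
ε = −GM/(2a) = -6.635 × 10^12 J/kg ≈ -6635 GJ/kg

Final answer: -6635 GJ/kg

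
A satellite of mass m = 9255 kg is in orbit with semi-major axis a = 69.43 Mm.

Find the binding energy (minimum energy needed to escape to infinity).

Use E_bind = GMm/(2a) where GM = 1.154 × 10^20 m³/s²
a = 69.43 Mm = 6.943 × 10^7 m
GM = 1.154 × 10^20 m³/s²
m = 9255 kg
GMm = 1.154 × 10^20 × 9255 = 1.06803 × 10^24 m³·kg/s²
2a = 1.3886 × 10^8 m
E_bind = GMm/(2a) = 7.69139 × 10^15 J ≈ 7.691 PJ

Final answer: 7.691 PJ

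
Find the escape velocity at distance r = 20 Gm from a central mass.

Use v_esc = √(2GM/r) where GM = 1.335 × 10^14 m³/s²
r = 20 Gm = 2 × 10^10 m
GM = 1.335 × 10^14 m³/s²
2GM/r = 2 × (1.335 × 10^14) / (2 × 10^10) = 13350 m²/s²
v_esc = √(2GM/r) = 115.542 m/s ≈ 115.5 m/s

Final answer: 115.5 m/s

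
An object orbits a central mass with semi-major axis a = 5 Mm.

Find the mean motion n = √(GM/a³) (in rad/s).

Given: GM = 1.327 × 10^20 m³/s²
a = 5 Mm = 5 × 10^6 m
GM = 1.327 × 10^20 m³/s²
a³ = 1.25 × 10^20 m³
GM/a³ = (1.327 × 10^20) / (1.25 × 10^20) = 1.0616 s⁻²
n = √(GM/a³) = 1.03034 rad/s ≈ 1.03 rad/s

Final answer: n = 1.03 rad/s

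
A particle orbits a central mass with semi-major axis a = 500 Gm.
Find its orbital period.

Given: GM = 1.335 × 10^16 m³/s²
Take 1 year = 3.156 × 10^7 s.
a = 500 Gm = 5 × 10^11 m
GM = 1.335 × 10^16 m³/s²
a³ = 1.25 × 10^35 m³
T = 2π √(a³/GM) = 2π √((1.25 × 10^35) / (1.335 × 10^16)) = 2π × 3.05995 × 10^9 s
T = 1.92262 × 10^10 s ≈ 609.2 years

Final answer: 609.2 years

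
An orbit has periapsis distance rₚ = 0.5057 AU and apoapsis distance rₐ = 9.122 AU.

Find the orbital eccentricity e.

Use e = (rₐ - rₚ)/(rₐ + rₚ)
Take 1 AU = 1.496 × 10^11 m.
rₚ = 0.5057 AU = 7.56527 × 10^10 m
rₐ = 9.122 AU = 1.36465 × 10^12 m
rₐ − rₚ = 1.289 × 10^12 m
rₐ + rₚ = 1.4403 × 10^12 m
e = (rₐ − rₚ)/(rₐ + rₚ) = 0.894949

Final answer: e = 0.8949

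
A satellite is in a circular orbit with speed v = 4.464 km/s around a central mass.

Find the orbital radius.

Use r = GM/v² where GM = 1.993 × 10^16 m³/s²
v = 4.464 km/s = 4464 m/s
GM = 1.993 × 10^16 m³/s²
v² = 1.99273 × 10^7 m²/s²
r = GM/v² = (1.993 × 10^16) / (1.99273 × 10^7) = 1.00014 × 10^9 m ≈ 1 Gm

Final answer: 1 Gm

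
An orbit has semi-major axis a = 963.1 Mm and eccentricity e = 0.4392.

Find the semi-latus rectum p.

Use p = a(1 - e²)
a = 963.1 Mm = 9.631 × 10^8 m
e = 0.4392,  e² = 0.192897,  1 − e² = 0.807103
p = a(1 − e²) = 9.631 × 10^8 m × 0.807103 = 7.77321 × 10^8 m ≈ 777.3 Mm

Final answer: p = 777.3 Mm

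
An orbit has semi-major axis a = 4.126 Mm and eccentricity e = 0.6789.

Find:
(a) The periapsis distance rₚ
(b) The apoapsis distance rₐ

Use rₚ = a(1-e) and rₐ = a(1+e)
a = 4.126 Mm = 4.126 × 10^6 m
e = 0.6789:  1 − e = 0.3211,  1 + e = 1.6789
(a) rₚ = a(1 − e) = 4.126 × 10^6 m × 0.3211 = 1.32486 × 10^6 m ≈ 1.325 Mm
(b) rₐ = a(1 + e) = 4.126 × 10^6 m × 1.6789 = 6.92714 × 10^6 m ≈ 6.927 Mm

Final answer:
(a) rₚ = 1.325 Mm
(b) rₐ = 6.927 Mm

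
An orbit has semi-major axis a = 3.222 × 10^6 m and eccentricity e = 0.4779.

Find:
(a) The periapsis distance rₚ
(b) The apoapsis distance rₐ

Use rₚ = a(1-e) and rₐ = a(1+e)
a = 3.222 × 10^6 m
e = 0.4779:  1 − e = 0.5221,  1 + e = 1.4779
(a) rₚ = a(1 − e) = 3.222 × 10^6 m × 0.5221 = 1.68221 × 10^6 m ≈ 1.682 × 10^6 m
(b) rₐ = a(1 + e) = 3.222 × 10^6 m × 1.4779 = 4.76179 × 10^6 m ≈ 4.762 × 10^6 m

Final answer:
(a) rₚ = 1.682 × 10^6 m
(b) rₐ = 4.762 × 10^6 m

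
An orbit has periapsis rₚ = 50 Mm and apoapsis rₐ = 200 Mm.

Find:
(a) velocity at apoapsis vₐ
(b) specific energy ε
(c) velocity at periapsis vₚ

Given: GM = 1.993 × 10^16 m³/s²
rₚ = 50 Mm = 5 × 10^7 m
rₐ = 200 Mm = 2 × 10^8 m
GM = 1.993 × 10^16 m³/s²
a = (rₚ + rₐ)/2 = 1.25 × 10^8 m
e = (rₐ − rₚ)/(rₐ + rₚ) = (1.5 × 10^8) / (2.5 × 10^8) = 0.6
(a) vₐ² = GM (2/rₐ − 1/a) = 1.993 × 10^16 × (1 × 10^-8 − 8 × 10^-9) = 3.986 × 10^7 m²/s²;  vₐ = 6313.48 m/s ≈ 6.313 km/s
(b) 2a = 2.5 × 10^8 m;  ε = −GM/(2a) = -7.972 × 10^7 J/kg ≈ -79.72 MJ/kg
(c) vₚ² = GM (2/rₚ − 1/a) = 1.993 × 10^16 × (4 × 10^-8 − 8 × 10^-9) = 6.3776 × 10^8 m²/s²;  vₚ = 25253.9 m/s ≈ 25.25 km/s

Final answer:
(a) velocity at apoapsis vₐ = 6.313 km/s
(b) specific energy ε = -79.72 MJ/kg
(c) velocity at periapsis vₚ = 25.25 km/s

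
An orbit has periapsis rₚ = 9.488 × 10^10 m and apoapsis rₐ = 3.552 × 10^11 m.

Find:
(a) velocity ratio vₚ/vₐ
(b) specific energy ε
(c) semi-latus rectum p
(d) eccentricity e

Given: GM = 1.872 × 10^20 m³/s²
rₚ = 9.488 × 10^10 m
rₐ = 3.552 × 10^11 m
GM = 1.872 × 10^20 m³/s²
a = (rₚ + rₐ)/2 = 2.2504 × 10^11 m
e = (rₐ − rₚ)/(rₐ + rₚ) = (2.6032 × 10^11) / (4.5008 × 10^11) = 0.578386
(a) vₚ/vₐ = rₐ/rₚ (angular momentum) = (3.552 × 10^11) / (9.488 × 10^10) = 3.74368 ≈ 3.744
(b) 2a = 4.5008 × 10^11 m;  ε = −GM/(2a) = -4.15926 × 10^8 J/kg ≈ -415.9 MJ/kg
(c) 1 − e² = 0.66547;  p = a(1 − e²) = 2.2504 × 10^11 × 0.66547 = 1.49757 × 10^11 m ≈ 1.498 × 10^11 m
(d) e = 0.578386 ≈ 0.5784

Final answer:
(a) velocity ratio vₚ/vₐ = 3.744
(b) specific energy ε = -415.9 MJ/kg
(c) semi-latus rectum p = 1.498 × 10^11 m
(d) eccentricity e = 0.5784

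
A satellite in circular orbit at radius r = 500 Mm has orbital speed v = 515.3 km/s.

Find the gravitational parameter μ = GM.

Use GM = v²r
r = 500 Mm = 5 × 10^8 m
v = 515.3 km/s = 515300 m/s
v² = 2.65534 × 10^11 m²/s²
GM = v²r = 2.65534 × 10^11 × 5 × 10^8 = 1.32767 × 10^20 m³/s²
GM ≈ 1.328 × 10^20 m³/s²

Final answer: GM = 1.328 × 10^20 m³/s²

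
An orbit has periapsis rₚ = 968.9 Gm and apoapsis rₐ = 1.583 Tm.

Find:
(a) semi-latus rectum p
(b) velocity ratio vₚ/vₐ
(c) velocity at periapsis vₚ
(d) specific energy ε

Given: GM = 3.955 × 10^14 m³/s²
rₚ = 968.9 Gm = 9.689 × 10^11 m
rₐ = 1.583 Tm = 1.583 × 10^12 m
GM = 3.955 × 10^14 m³/s²
a = (rₚ + rₐ)/2 = 1.27595 × 10^12 m
e = (rₐ − rₚ)/(rₐ + rₚ) = (6.141 × 10^11) / (2.5519 × 10^12) = 0.240644
(a) 1 − e² = 0.94209;  p = a(1 − e²) = 1.27595 × 10^12 × 0.94209 = 1.20206 × 10^12 m ≈ 1.202 Tm
(b) vₚ/vₐ = rₐ/rₚ (angular momentum) = (1.583 × 10^12) / (9.689 × 10^11) = 1.63381 ≈ 1.634
(c) vₚ² = GM (2/rₚ − 1/a) = 3.955 × 10^14 × (2.0642 × 10^-12 − 7.8373 × 10^-13) = 506.425 m²/s²;  vₚ = 22.5039 m/s ≈ 22.5 m/s
(d) 2a = 2.5519 × 10^12 m;  ε = −GM/(2a) = -154.983 J/kg ≈ -155 J/kg

Final answer:
(a) semi-latus rectum p = 1.202 Tm
(b) velocity ratio vₚ/vₐ = 1.634
(c) velocity at periapsis vₚ = 22.5 m/s
(d) specific energy ε = -155 J/kg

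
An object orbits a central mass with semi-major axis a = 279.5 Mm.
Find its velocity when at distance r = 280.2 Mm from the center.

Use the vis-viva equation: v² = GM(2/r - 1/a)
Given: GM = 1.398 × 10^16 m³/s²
a = 279.5 Mm = 2.795 × 10^8 m
r = 280.2 Mm = 2.802 × 10^8 m
GM = 1.398 × 10^16 m³/s²
2/r − 1/a = 7.13776 × 10^-9 − 3.57782 × 10^-9 = 3.55994 × 10^-9 m⁻¹
v² = GM (2/r − 1/a) = 4.9768 × 10^7 m²/s²
v = 7054.64 m/s ≈ 7.055 km/s

Final answer: 7.055 km/s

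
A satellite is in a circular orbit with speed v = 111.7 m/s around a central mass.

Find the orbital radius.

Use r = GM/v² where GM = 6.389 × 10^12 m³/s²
v = 111.7 m/s
GM = 6.389 × 10^12 m³/s²
v² = 12476.9 m²/s²
r = GM/v² = (6.389 × 10^12) / 12476.9 = 5.12067 × 10^8 m ≈ 512.1 Mm

Final answer: 512.1 Mm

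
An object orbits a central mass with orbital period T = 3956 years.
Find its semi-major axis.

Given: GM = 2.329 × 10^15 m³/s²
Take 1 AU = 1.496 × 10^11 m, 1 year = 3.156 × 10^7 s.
T = 3956 years = 1.24851 × 10^11 s
GM = 2.329 × 10^15 m³/s²
Kepler's third law: a³ = GM T² / (4π²)
T² = 1.55879 × 10^22 s²
a³ = (2.329 × 10^15) × (1.55879 × 10^22) / (4π²) = 9.19594 × 10^35 m³
a = (a³)^(1/3) = 9.72446 × 10^11 m ≈ 6.5 AU

Final answer: 6.5 AU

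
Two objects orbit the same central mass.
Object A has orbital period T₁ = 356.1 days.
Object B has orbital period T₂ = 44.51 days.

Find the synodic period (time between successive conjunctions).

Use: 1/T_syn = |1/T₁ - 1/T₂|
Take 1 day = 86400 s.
T₁ = 356.1 days = 3.0767 × 10^7 s
T₂ = 44.51 days = 3.84566 × 10^6 s
1/T₁ = 3.25023 × 10^-8 s⁻¹
1/T₂ = 2.60033 × 10^-7 s⁻¹
|1/T₁ − 1/T₂| = 2.27531 × 10^-7 s⁻¹
T_syn = 1 / |1/T₁ − 1/T₂| = 4.39501 × 10^6 s ≈ 50.87 days

Final answer: T_syn = 50.87 days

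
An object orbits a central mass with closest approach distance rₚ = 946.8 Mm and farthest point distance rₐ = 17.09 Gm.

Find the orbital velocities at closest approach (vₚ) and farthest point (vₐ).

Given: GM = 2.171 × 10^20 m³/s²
rₚ = 946.8 Mm = 9.468 × 10^8 m
rₐ = 17.09 Gm = 1.709 × 10^10 m
GM = 2.171 × 10^20 m³/s²
a = (rₚ + rₐ)/2 = 9.0184 × 10^9 m
Vis-viva: v² = GM (2/r − 1/a)
vₚ² = 2.171 × 10^20 × (2.11238 × 10^-9 − 1.10884 × 10^-10) = 4.34524 × 10^11 m²/s²
vₚ = 659185 m/s ≈ 659.2 km/s
vₐ² = 2.171 × 10^20 × (1.17028 × 10^-10 − 1.10884 × 10^-10) = 1.33366 × 10^9 m²/s²
vₐ = 36519.4 m/s ≈ 36.52 km/s

Final answer: vₚ = 659.2 km/s, vₐ = 36.52 km/s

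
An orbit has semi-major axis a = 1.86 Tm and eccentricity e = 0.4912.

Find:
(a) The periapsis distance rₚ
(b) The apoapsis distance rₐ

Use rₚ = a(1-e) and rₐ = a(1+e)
a = 1.86 Tm = 1.86 × 10^12 m
e = 0.4912:  1 − e = 0.5088,  1 + e = 1.4912
(a) rₚ = a(1 − e) = 1.86 × 10^12 m × 0.5088 = 9.46368 × 10^11 m ≈ 946.4 Gm
(b) rₐ = a(1 + e) = 1.86 × 10^12 m × 1.4912 = 2.77363 × 10^12 m ≈ 2.774 Tm

Final answer:
(a) rₚ = 946.4 Gm
(b) rₐ = 2.774 Tm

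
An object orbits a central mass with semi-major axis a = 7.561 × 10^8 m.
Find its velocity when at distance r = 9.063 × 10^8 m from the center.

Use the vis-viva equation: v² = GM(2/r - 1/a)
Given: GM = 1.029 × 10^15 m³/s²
a = 7.561 × 10^8 m
r = 9.063 × 10^8 m
GM = 1.029 × 10^15 m³/s²
2/r − 1/a = 2.20677 × 10^-9 − 1.32258 × 10^-9 = 8.84198 × 10^-10 m⁻¹
v² = GM (2/r − 1/a) = 909840 m²/s²
v = 953.855 m/s ≈ 953.9 m/s

Final answer: 953.9 m/s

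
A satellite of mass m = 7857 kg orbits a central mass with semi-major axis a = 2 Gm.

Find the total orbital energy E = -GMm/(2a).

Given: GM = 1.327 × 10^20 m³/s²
a = 2 Gm = 2 × 10^9 m
GM = 1.327 × 10^20 m³/s²
2a = 4 × 10^9 m
GMm = 1.327 × 10^20 × 7857 = 1.04262 × 10^24 m³·kg/s²
E = −GMm/(2a) = -2.60656 × 10^14 J ≈ -260.7 TJ

Final answer: -260.7 TJ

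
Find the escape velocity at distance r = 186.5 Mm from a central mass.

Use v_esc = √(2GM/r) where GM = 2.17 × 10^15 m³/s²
r = 186.5 Mm = 1.865 × 10^8 m
GM = 2.17 × 10^15 m³/s²
2GM/r = 2 × (2.17 × 10^15) / (1.865 × 10^8) = 2.32708 × 10^7 m²/s²
v_esc = √(2GM/r) = 4823.98 m/s ≈ 4.824 km/s

Final answer: 4.824 km/s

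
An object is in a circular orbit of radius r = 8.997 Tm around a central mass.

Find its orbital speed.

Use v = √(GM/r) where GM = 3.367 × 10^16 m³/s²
r = 8.997 Tm = 8.997 × 10^12 m
GM = 3.367 × 10^16 m³/s²
GM/r = (3.367 × 10^16) / (8.997 × 10^12) = 3742.36 m²/s²
v = √(GM/r) = 61.1748 m/s ≈ 61.17 m/s

Final answer: 61.17 m/s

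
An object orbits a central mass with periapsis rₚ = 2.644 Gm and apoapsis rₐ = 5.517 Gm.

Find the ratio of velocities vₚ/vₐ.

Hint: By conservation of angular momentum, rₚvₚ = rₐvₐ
rₚ = 2.644 Gm = 2.644 × 10^9 m
rₐ = 5.517 Gm = 5.517 × 10^9 m
rₚvₚ = rₐvₐ  ⇒  vₚ/vₐ = rₐ/rₚ
vₚ/vₐ = (5.517 × 10^9) / (2.644 × 10^9) = 2.08661

Final answer: vₚ/vₐ = 2.087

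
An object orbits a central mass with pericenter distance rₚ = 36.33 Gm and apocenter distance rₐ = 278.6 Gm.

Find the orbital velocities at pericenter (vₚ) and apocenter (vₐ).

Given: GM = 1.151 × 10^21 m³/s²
rₚ = 36.33 Gm = 3.633 × 10^10 m
rₐ = 278.6 Gm = 2.786 × 10^11 m
GM = 1.151 × 10^21 m³/s²
a = (rₚ + rₐ)/2 = 1.57465 × 10^11 m
Vis-viva: v² = GM (2/r − 1/a)
vₚ² = 1.151 × 10^21 × (5.50509 × 10^-11 − 6.35062 × 10^-12) = 5.60541 × 10^10 m²/s²
vₚ = 236757 m/s ≈ 236.8 km/s
vₐ² = 1.151 × 10^21 × (7.17875 × 10^-12 − 6.35062 × 10^-12) = 9.53181 × 10^8 m²/s²
vₐ = 30873.6 m/s ≈ 30.87 km/s

Final answer: vₚ = 236.8 km/s, vₐ = 30.87 km/s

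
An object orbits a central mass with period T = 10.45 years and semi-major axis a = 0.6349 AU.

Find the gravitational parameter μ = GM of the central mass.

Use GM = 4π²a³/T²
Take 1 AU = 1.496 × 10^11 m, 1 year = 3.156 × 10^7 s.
T = 10.45 years = 3.29802 × 10^8 s
a = 0.6349 AU = 9.4981 × 10^10 m
a³ = 8.56862 × 10^32 m³
T² = 1.08769 × 10^17 s²
GM = 4π² × (8.56862 × 10^32) / (1.08769 × 10^17) = 3.11003 × 10^17 m³/s²
GM ≈ 3.11 × 10^17 m³/s²

Final answer: GM = 3.11 × 10^17 m³/s²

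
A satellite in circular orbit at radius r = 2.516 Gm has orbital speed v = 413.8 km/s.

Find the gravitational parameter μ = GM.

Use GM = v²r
r = 2.516 Gm = 2.516 × 10^9 m
v = 413.8 km/s = 413800 m/s
v² = 1.7123 × 10^11 m²/s²
GM = v²r = 1.7123 × 10^11 × 2.516 × 10^9 = 4.30816 × 10^20 m³/s²
GM ≈ 4.308 × 10^20 m³/s²

Final answer: GM = 4.308 × 10^20 m³/s²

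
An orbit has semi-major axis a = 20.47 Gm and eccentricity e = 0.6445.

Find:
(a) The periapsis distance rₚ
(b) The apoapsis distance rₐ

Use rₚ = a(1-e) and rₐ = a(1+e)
a = 20.47 Gm = 2.047 × 10^10 m
e = 0.6445:  1 − e = 0.3555,  1 + e = 1.6445
(a) rₚ = a(1 − e) = 2.047 × 10^10 m × 0.3555 = 7.27709 × 10^9 m ≈ 7.277 Gm
(b) rₐ = a(1 + e) = 2.047 × 10^10 m × 1.6445 = 3.36629 × 10^10 m ≈ 33.66 Gm

Final answer:
(a) rₚ = 7.277 Gm
(b) rₐ = 33.66 Gm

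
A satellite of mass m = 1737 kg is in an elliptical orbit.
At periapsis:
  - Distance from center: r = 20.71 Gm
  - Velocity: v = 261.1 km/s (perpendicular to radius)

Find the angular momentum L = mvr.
r = 20.71 Gm = 2.071 × 10^10 m
v = 261.1 km/s = 261100 m/s
vr = 261100 × 2.071 × 10^10 = 5.40738 × 10^15 m²/s
L = m × vr = 1737 × 5.40738 × 10^15 = 9.39262 × 10^18 kg·m²/s ≈ 9.393 × 10^18 kg·m²/s

Final answer: L = 9.393 × 10^18 kg·m²/s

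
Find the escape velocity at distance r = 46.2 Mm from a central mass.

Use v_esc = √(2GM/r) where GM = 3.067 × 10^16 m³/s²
r = 46.2 Mm = 4.62 × 10^7 m
GM = 3.067 × 10^16 m³/s²
2GM/r = 2 × (3.067 × 10^16) / (4.62 × 10^7) = 1.32771 × 10^9 m²/s²
v_esc = √(2GM/r) = 36437.7 m/s ≈ 36.44 km/s

Final answer: 36.44 km/s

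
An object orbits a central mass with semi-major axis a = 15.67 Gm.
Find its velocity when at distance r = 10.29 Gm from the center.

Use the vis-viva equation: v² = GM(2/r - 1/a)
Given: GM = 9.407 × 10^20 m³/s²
a = 15.67 Gm = 1.567 × 10^10 m
r = 10.29 Gm = 1.029 × 10^10 m
GM = 9.407 × 10^20 m³/s²
2/r − 1/a = 1.94363 × 10^-10 − 6.38162 × 10^-11 = 1.30547 × 10^-10 m⁻¹
v² = GM (2/r − 1/a) = 1.22806 × 10^11 m²/s²
v = 350437 m/s ≈ 350.4 km/s

Final answer: 350.4 km/s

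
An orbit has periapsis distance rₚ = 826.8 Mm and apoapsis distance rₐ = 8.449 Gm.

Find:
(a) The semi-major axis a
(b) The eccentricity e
rₚ = 826.8 Mm = 8.268 × 10^8 m
rₐ = 8.449 Gm = 8.449 × 10^9 m
(a) a = (rₚ + rₐ)/2 = 4.6379 × 10^9 m ≈ 4.638 Gm
(b) e = (rₐ − rₚ)/(rₐ + rₚ) = (7.6222 × 10^9) / (9.2758 × 10^9) = 0.82173

Final answer:
(a) a = 4.638 Gm
(b) e = 0.8217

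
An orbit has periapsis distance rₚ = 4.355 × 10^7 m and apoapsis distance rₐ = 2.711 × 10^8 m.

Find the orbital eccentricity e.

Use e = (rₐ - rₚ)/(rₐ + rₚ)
rₚ = 4.355 × 10^7 m
rₐ = 2.711 × 10^8 m
rₐ − rₚ = 2.2755 × 10^8 m
rₐ + rₚ = 3.1465 × 10^8 m
e = (rₐ − rₚ)/(rₐ + rₚ) = 0.723184

Final answer: e = 0.7232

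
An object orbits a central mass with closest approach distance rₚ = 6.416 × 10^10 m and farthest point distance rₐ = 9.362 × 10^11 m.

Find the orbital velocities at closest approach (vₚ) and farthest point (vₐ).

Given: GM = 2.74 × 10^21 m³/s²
rₚ = 6.416 × 10^10 m
rₐ = 9.362 × 10^11 m
GM = 2.74 × 10^21 m³/s²
a = (rₚ + rₐ)/2 = 5.0018 × 10^11 m
Vis-viva: v² = GM (2/r − 1/a)
vₚ² = 2.74 × 10^21 × (3.11721 × 10^-11 − 1.99928 × 10^-12) = 7.99334 × 10^10 m²/s²
vₚ = 282725 m/s ≈ 282.7 km/s
vₐ² = 2.74 × 10^21 × (2.1363 × 10^-12 − 1.99928 × 10^-12) = 3.75422 × 10^8 m²/s²
vₐ = 19375.8 m/s ≈ 19.38 km/s

Final answer: vₚ = 282.7 km/s, vₐ = 19.38 km/s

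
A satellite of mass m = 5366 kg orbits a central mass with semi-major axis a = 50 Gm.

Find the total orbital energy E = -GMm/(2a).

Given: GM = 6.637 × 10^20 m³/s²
a = 50 Gm = 5 × 10^10 m
GM = 6.637 × 10^20 m³/s²
2a = 1 × 10^11 m
GMm = 6.637 × 10^20 × 5366 = 3.56141 × 10^24 m³·kg/s²
E = −GMm/(2a) = -3.56141 × 10^13 J ≈ -35.61 TJ

Final answer: -35.61 TJ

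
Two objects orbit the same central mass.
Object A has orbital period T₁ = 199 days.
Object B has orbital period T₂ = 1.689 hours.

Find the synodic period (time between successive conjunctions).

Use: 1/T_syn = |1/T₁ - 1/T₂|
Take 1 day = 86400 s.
T₁ = 199 days = 1.71936 × 10^7 s
T₂ = 1.689 hours = 6080.4 s
1/T₁ = 5.81612 × 10^-8 s⁻¹
1/T₂ = 0.000164463 s⁻¹
|1/T₁ − 1/T₂| = 0.000164405 s⁻¹
T_syn = 1 / |1/T₁ − 1/T₂| = 6082.55 s ≈ 1.69 hours

Final answer: T_syn = 1.69 hours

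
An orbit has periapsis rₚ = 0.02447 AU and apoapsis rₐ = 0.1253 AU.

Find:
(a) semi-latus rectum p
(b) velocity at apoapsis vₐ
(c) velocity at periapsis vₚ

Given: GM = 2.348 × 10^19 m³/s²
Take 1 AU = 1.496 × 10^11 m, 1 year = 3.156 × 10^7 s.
rₚ = 0.02447 AU = 3.66071 × 10^9 m
rₐ = 0.1253 AU = 1.87449 × 10^10 m
GM = 2.348 × 10^19 m³/s²
a = (rₚ + rₐ)/2 = 1.12028 × 10^10 m
e = (rₐ − rₚ)/(rₐ + rₚ) = (1.50842 × 10^10) / (2.24056 × 10^10) = 0.673232
(a) 1 − e² = 0.546758;  p = a(1 − e²) = 1.12028 × 10^10 × 0.546758 = 6.12522 × 10^9 m ≈ 0.04094 AU
(b) vₐ² = GM (2/rₐ − 1/a) = 2.348 × 10^19 × (1.06696 × 10^-10 − 8.92634 × 10^-11) = 4.09312 × 10^8 m²/s²;  vₐ = 20231.5 m/s ≈ 4.268 AU/year
(c) vₚ² = GM (2/rₚ − 1/a) = 2.348 × 10^19 × (5.46342 × 10^-10 − 8.92634 × 10^-11) = 1.07322 × 10^10 m²/s²;  vₚ = 103596 m/s ≈ 21.85 AU/year

Final answer:
(a) semi-latus rectum p = 0.04094 AU
(b) velocity at apoapsis vₐ = 4.268 AU/year
(c) velocity at periapsis vₚ = 21.85 AU/year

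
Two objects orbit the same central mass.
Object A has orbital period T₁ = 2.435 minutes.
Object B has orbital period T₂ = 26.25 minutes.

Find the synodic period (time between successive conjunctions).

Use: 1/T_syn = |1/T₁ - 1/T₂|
T₁ = 2.435 minutes = 146.1 s
T₂ = 26.25 minutes = 1575 s
1/T₁ = 0.00684463 s⁻¹
1/T₂ = 0.000634921 s⁻¹
|1/T₁ − 1/T₂| = 0.00620971 s⁻¹
T_syn = 1 / |1/T₁ − 1/T₂| = 161.038 s ≈ 2.684 minutes

Final answer: T_syn = 2.684 minutes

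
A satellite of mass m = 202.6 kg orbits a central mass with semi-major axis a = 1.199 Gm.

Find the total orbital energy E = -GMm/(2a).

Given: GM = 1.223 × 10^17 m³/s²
a = 1.199 Gm = 1.199 × 10^9 m
GM = 1.223 × 10^17 m³/s²
2a = 2.398 × 10^9 m
GMm = 1.223 × 10^17 × 202.6 = 2.4778 × 10^19 m³·kg/s²
E = −GMm/(2a) = -1.03328 × 10^10 J ≈ -10.33 GJ

Final answer: -10.33 GJ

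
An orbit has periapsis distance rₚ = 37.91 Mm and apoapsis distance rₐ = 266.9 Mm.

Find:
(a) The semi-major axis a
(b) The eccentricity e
rₚ = 37.91 Mm = 3.791 × 10^7 m
rₐ = 266.9 Mm = 2.669 × 10^8 m
(a) a = (rₚ + rₐ)/2 = 1.52405 × 10^8 m ≈ 152.4 Mm
(b) e = (rₐ − rₚ)/(rₐ + rₚ) = (2.2899 × 10^8) / (3.0481 × 10^8) = 0.751255

Final answer:
(a) a = 152.4 Mm
(b) e = 0.7513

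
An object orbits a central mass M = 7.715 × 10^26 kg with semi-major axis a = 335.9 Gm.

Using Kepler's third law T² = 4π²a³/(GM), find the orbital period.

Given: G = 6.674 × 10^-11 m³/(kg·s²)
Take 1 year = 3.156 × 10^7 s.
M = 7.715 × 10^26 kg
GM = G × M = 6.674 × 10^-11 × 7.715 × 10^26 = 5.14899 × 10^16 m³/s²
a = 335.9 Gm = 3.359 × 10^11 m
a³ = 3.78992 × 10^34 m³
T = 2π √(a³/GM) = 2π √((3.78992 × 10^34) / (5.14899 × 10^16)) = 2π × 8.57934 × 10^8 s
T = 5.39056 × 10^9 s ≈ 170.8 years

Final answer: 170.8 years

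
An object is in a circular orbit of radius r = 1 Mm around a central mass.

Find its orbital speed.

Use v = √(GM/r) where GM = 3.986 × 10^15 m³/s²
r = 1 Mm = 1 × 10^6 m
GM = 3.986 × 10^15 m³/s²
GM/r = (3.986 × 10^15) / (1 × 10^6) = 3.986 × 10^9 m²/s²
v = √(GM/r) = 63134.8 m/s ≈ 63.13 km/s

Final answer: 63.13 km/s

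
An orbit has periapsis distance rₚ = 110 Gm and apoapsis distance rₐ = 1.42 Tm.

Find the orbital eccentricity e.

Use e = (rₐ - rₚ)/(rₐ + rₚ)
rₚ = 110 Gm = 1.1 × 10^11 m
rₐ = 1.42 Tm = 1.42 × 10^12 m
rₐ − rₚ = 1.31 × 10^12 m
rₐ + rₚ = 1.53 × 10^12 m
e = (rₐ − rₚ)/(rₐ + rₚ) = 0.856209

Final answer: e = 0.8562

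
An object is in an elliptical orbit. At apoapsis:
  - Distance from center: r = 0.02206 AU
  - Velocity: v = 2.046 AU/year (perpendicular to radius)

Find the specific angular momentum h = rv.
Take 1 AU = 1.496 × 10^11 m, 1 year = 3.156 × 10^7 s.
r = 0.02206 AU = 3.30018 × 10^9 m
v = 2.046 AU/year = 9698.4 m/s
h = rv = 3.30018 × 10^9 × 9698.4 = 3.20064 × 10^13 m²/s ≈ 3.201 × 10^13 m²/s

Final answer: h = 3.201 × 10^13 m²/s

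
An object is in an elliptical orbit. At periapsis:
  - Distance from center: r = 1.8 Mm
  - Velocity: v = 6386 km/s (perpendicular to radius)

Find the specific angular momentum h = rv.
r = 1.8 Mm = 1.8 × 10^6 m
v = 6386 km/s = 6.386 × 10^6 m/s
h = rv = 1.8 × 10^6 × 6.386 × 10^6 = 1.14948 × 10^13 m²/s ≈ 1.149 × 10^13 m²/s

Final answer: h = 1.149 × 10^13 m²/s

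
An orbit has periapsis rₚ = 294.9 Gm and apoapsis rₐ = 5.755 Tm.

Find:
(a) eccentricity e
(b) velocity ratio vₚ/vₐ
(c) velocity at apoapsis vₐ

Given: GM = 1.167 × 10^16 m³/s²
rₚ = 294.9 Gm = 2.949 × 10^11 m
rₐ = 5.755 Tm = 5.755 × 10^12 m
GM = 1.167 × 10^16 m³/s²
a = (rₚ + rₐ)/2 = 3.02495 × 10^12 m
e = (rₐ − rₚ)/(rₐ + rₚ) = (5.4601 × 10^12) / (6.0499 × 10^12) = 0.902511
(a) e = 0.902511 ≈ 0.9025
(b) vₚ/vₐ = rₐ/rₚ (angular momentum) = (5.755 × 10^12) / (2.949 × 10^11) = 19.5151 ≈ 19.52
(c) vₐ² = GM (2/rₐ − 1/a) = 1.167 × 10^16 × (3.47524 × 10^-13 − 3.30584 × 10^-13) = 197.689 m²/s²;  vₐ = 14.0602 m/s ≈ 14.06 m/s

Final answer:
(a) eccentricity e = 0.9025
(b) velocity ratio vₚ/vₐ = 19.52
(c) velocity at apoapsis vₐ = 14.06 m/s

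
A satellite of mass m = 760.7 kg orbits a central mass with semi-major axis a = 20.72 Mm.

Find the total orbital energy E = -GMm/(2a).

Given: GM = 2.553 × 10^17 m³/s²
a = 20.72 Mm = 2.072 × 10^7 m
GM = 2.553 × 10^17 m³/s²
2a = 4.144 × 10^7 m
GMm = 2.553 × 10^17 × 760.7 = 1.94207 × 10^20 m³·kg/s²
E = −GMm/(2a) = -4.68646 × 10^12 J ≈ -4.686 TJ

Final answer: -4.686 TJ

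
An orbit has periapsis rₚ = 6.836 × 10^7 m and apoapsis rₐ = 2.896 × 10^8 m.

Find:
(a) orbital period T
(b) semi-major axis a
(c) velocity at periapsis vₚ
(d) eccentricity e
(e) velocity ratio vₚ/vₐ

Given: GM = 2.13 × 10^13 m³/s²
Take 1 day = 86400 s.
rₚ = 6.836 × 10^7 m
rₐ = 2.896 × 10^8 m
GM = 2.13 × 10^13 m³/s²
a = (rₚ + rₐ)/2 = 1.7898 × 10^8 m
e = (rₐ − rₚ)/(rₐ + rₚ) = (2.2124 × 10^8) / (3.5796 × 10^8) = 0.618058
(a) a³ = 5.73342 × 10^24 m³;  T = 2π √(a³/GM) = 2π × 518820 s = 3.25984 × 10^6 s ≈ 37.73 days
(b) a = 1.7898 × 10^8 m ≈ 1.79 × 10^8 m
(c) vₚ² = GM (2/rₚ − 1/a) = 2.13 × 10^13 × (2.92569 × 10^-8 − 5.58722 × 10^-9) = 504164 m²/s²;  vₚ = 710.045 m/s ≈ 710 m/s
(d) e = 0.618058 ≈ 0.6181
(e) vₚ/vₐ = rₐ/rₚ (angular momentum) = (2.896 × 10^8) / (6.836 × 10^7) = 4.2364 ≈ 4.236

Final answer:
(a) orbital period T = 37.73 days
(b) semi-major axis a = 1.79 × 10^8 m
(c) velocity at periapsis vₚ = 710 m/s
(d) eccentricity e = 0.6181
(e) velocity ratio vₚ/vₐ = 4.236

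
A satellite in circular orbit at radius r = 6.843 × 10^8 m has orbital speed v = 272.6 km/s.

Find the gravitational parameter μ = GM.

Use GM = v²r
r = 6.843 × 10^8 m
v = 272.6 km/s = 272600 m/s
v² = 7.43108 × 10^10 m²/s²
GM = v²r = 7.43108 × 10^10 × 6.843 × 10^8 = 5.08509 × 10^19 m³/s²
GM ≈ 5.085 × 10^19 m³/s²

Final answer: GM = 5.085 × 10^19 m³/s²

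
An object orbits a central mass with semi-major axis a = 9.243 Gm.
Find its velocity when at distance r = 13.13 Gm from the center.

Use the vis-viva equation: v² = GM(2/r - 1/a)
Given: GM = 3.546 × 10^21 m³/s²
a = 9.243 Gm = 9.243 × 10^9 m
r = 13.13 Gm = 1.313 × 10^10 m
GM = 3.546 × 10^21 m³/s²
2/r − 1/a = 1.52323 × 10^-10 − 1.0819 × 10^-10 = 4.41329 × 10^-11 m⁻¹
v² = GM (2/r − 1/a) = 1.56495 × 10^11 m²/s²
v = 395595 m/s ≈ 395.6 km/s

Final answer: 395.6 km/s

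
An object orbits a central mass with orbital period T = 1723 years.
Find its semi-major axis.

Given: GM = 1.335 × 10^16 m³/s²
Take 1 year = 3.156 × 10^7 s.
T = 1723 years = 5.43779 × 10^10 s
GM = 1.335 × 10^16 m³/s²
Kepler's third law: a³ = GM T² / (4π²)
T² = 2.95695 × 10^21 s²
a³ = (1.335 × 10^16) × (2.95695 × 10^21) / (4π²) = 9.99922 × 10^35 m³
a = (a³)^(1/3) = 9.99974 × 10^11 m ≈ 1000 Gm

Final answer: 1000 Gm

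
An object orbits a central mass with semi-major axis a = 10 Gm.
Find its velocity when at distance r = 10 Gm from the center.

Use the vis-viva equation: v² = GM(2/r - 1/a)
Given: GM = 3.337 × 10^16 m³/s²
a = 10 Gm = 1 × 10^10 m
r = 10 Gm = 1 × 10^10 m
GM = 3.337 × 10^16 m³/s²
2/r − 1/a = 2 × 10^-10 − 1 × 10^-10 = 1 × 10^-10 m⁻¹
v² = GM (2/r − 1/a) = 3.337 × 10^6 m²/s²
v = 1826.75 m/s ≈ 1.827 km/s

Final answer: 1.827 km/s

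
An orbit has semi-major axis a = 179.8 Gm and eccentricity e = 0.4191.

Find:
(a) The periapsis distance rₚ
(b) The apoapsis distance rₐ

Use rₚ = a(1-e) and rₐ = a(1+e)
a = 179.8 Gm = 1.798 × 10^11 m
e = 0.4191:  1 − e = 0.5809,  1 + e = 1.4191
(a) rₚ = a(1 − e) = 1.798 × 10^11 m × 0.5809 = 1.04446 × 10^11 m ≈ 104.4 Gm
(b) rₐ = a(1 + e) = 1.798 × 10^11 m × 1.4191 = 2.55154 × 10^11 m ≈ 255.2 Gm

Final answer:
(a) rₚ = 104.4 Gm
(b) rₐ = 255.2 Gm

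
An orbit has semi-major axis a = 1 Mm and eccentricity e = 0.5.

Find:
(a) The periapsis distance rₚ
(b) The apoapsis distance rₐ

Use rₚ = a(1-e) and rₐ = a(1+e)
a = 1 Mm = 1 × 10^6 m
e = 0.5:  1 − e = 0.5,  1 + e = 1.5
(a) rₚ = a(1 − e) = 1 × 10^6 m × 0.5 = 500000 m ≈ 500 km
(b) rₐ = a(1 + e) = 1 × 10^6 m × 1.5 = 1.5 × 10^6 m ≈ 1.5 Mm

Final answer:
(a) rₚ = 500 km
(b) rₐ = 1.5 Mm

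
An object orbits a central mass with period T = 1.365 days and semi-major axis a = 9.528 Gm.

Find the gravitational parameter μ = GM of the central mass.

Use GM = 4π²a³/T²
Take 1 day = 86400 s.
T = 1.365 days = 117936 s
a = 9.528 Gm = 9.528 × 10^9 m
a³ = 8.64978 × 10^29 m³
T² = 1.39089 × 10^10 s²
GM = 4π² × (8.64978 × 10^29) / (1.39089 × 10^10) = 2.45512 × 10^21 m³/s²
GM ≈ 2.455 × 10^21 m³/s²

Final answer: GM = 2.455 × 10^21 m³/s²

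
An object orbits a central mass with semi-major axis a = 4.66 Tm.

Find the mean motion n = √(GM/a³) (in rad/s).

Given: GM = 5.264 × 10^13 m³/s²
a = 4.66 Tm = 4.66 × 10^12 m
GM = 5.264 × 10^13 m³/s²
a³ = 1.01195 × 10^38 m³
GM/a³ = (5.264 × 10^13) / (1.01195 × 10^38) = 5.20185 × 10^-25 s⁻²
n = √(GM/a³) = 7.21239 × 10^-13 rad/s ≈ 7.212 × 10^-13 rad/s

Final answer: n = 7.212 × 10^-13 rad/s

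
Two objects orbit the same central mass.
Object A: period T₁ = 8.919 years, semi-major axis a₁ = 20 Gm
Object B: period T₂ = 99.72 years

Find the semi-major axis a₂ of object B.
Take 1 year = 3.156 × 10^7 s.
T₁ = 8.919 years = 2.81484 × 10^8 s
T₂ = 99.72 years = 3.14716 × 10^9 s
a₁ = 20 Gm = 2 × 10^10 m
Kepler's third law: (T₂/T₁)² = (a₂/a₁)³  ⇒  a₂ = a₁ (T₂/T₁)^(2/3)
T₂/T₁ = 11.1806
(T₂/T₁)^(2/3) = 5.00009
a₂ = 2 × 10^10 m × 5.00009 = 1.00002 × 10^11 m ≈ 100 Gm

Final answer: a₂ = 100 Gm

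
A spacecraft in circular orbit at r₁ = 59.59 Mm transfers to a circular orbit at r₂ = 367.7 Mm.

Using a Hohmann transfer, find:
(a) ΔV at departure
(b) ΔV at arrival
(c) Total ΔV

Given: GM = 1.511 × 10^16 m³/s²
r₁ = 59.59 Mm = 5.959 × 10^7 m
r₂ = 367.7 Mm = 3.677 × 10^8 m
GM = 1.511 × 10^16 m³/s²
Transfer ellipse: a_t = (r₁ + r₂)/2 = 2.13645 × 10^8 m
Circular speed at r₁: v₁ = √(GM/r₁) = 15923.8 m/s
Transfer speed at r₁ (periapsis): v₁ₜ = √(GM(2/r₁ − 1/a_t)) = 20890.4 m/s
(a) ΔV₁ = v₁ₜ − v₁ = 4966.61 m/s ≈ 4.967 km/s
Circular speed at r₂: v₂ = √(GM/r₂) = 6410.4 m/s
Transfer speed at r₂ (apoapsis): v₂ₜ = √(GM(2/r₂ − 1/a_t)) = 3385.52 m/s
(b) ΔV₂ = v₂ − v₂ₜ = 3024.88 m/s ≈ 3.025 km/s
(c) ΔV_total = ΔV₁ + ΔV₂ = 7991.49 m/s ≈ 7.991 km/s

Final answer:
(a) ΔV₁ = 4.967 km/s
(b) ΔV₂ = 3.025 km/s
(c) ΔV_total = 7.991 km/s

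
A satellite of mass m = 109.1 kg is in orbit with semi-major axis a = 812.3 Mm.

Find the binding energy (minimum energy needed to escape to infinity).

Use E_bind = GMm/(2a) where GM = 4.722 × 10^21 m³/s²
a = 812.3 Mm = 8.123 × 10^8 m
GM = 4.722 × 10^21 m³/s²
m = 109.1 kg
GMm = 4.722 × 10^21 × 109.1 = 5.1517 × 10^23 m³·kg/s²
2a = 1.6246 × 10^9 m
E_bind = GMm/(2a) = 3.17106 × 10^14 J ≈ 317.1 TJ

Final answer: 317.1 TJ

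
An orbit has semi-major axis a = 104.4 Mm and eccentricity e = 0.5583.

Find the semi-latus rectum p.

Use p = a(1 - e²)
a = 104.4 Mm = 1.044 × 10^8 m
e = 0.5583,  e² = 0.311699,  1 − e² = 0.688301
p = a(1 − e²) = 1.044 × 10^8 m × 0.688301 = 7.18586 × 10^7 m ≈ 71.86 Mm

Final answer: p = 71.86 Mm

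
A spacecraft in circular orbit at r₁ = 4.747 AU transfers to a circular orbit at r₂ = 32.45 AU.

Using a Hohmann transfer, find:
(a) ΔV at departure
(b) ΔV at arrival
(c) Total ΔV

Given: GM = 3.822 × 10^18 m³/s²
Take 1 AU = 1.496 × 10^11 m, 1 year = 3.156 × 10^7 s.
r₁ = 4.747 AU = 7.10151 × 10^11 m
r₂ = 32.45 AU = 4.85452 × 10^12 m
GM = 3.822 × 10^18 m³/s²
Transfer ellipse: a_t = (r₁ + r₂)/2 = 2.78234 × 10^12 m
Circular speed at r₁: v₁ = √(GM/r₁) = 2319.9 m/s
Transfer speed at r₁ (periapsis): v₁ₜ = √(GM(2/r₁ − 1/a_t)) = 3064.35 m/s
(a) ΔV₁ = v₁ₜ − v₁ = 744.446 m/s ≈ 0.1571 AU/year
Circular speed at r₂: v₂ = √(GM/r₂) = 887.303 m/s
Transfer speed at r₂ (apoapsis): v₂ₜ = √(GM(2/r₂ − 1/a_t)) = 448.273 m/s
(b) ΔV₂ = v₂ − v₂ₜ = 439.03 m/s ≈ 439 m/s
(c) ΔV_total = ΔV₁ + ΔV₂ = 1183.48 m/s ≈ 0.2497 AU/year

Final answer:
(a) ΔV₁ = 0.1571 AU/year
(b) ΔV₂ = 439 m/s
(c) ΔV_total = 0.2497 AU/year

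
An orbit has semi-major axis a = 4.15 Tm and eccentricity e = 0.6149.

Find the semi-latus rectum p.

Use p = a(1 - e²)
a = 4.15 Tm = 4.15 × 10^12 m
e = 0.6149,  e² = 0.378102,  1 − e² = 0.621898
p = a(1 − e²) = 4.15 × 10^12 m × 0.621898 = 2.58088 × 10^12 m ≈ 2.581 Tm

Final answer: p = 2.581 Tm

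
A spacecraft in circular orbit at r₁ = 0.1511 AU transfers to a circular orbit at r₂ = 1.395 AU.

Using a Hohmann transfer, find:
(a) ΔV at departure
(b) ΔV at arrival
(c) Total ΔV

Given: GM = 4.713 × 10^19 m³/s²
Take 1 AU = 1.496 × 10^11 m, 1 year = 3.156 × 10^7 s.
r₁ = 0.1511 AU = 2.26046 × 10^10 m
r₂ = 1.395 AU = 2.08692 × 10^11 m
GM = 4.713 × 10^19 m³/s²
Transfer ellipse: a_t = (r₁ + r₂)/2 = 1.15648 × 10^11 m
Circular speed at r₁: v₁ = √(GM/r₁) = 45661.6 m/s
Transfer speed at r₁ (periapsis): v₁ₜ = √(GM(2/r₁ − 1/a_t)) = 61338.6 m/s
(a) ΔV₁ = v₁ₜ − v₁ = 15677.1 m/s ≈ 3.307 AU/year
Circular speed at r₂: v₂ = √(GM/r₂) = 15027.8 m/s
Transfer speed at r₂ (apoapsis): v₂ₜ = √(GM(2/r₂ − 1/a_t)) = 6643.92 m/s
(b) ΔV₂ = v₂ − v₂ₜ = 8383.9 m/s ≈ 1.769 AU/year
(c) ΔV_total = ΔV₁ + ΔV₂ = 24061 m/s ≈ 5.076 AU/year

Final answer:
(a) ΔV₁ = 3.307 AU/year
(b) ΔV₂ = 1.769 AU/year
(c) ΔV_total = 5.076 AU/year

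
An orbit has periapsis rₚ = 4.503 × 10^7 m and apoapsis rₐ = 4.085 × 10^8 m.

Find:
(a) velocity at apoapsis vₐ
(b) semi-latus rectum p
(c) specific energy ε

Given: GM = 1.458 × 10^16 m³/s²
rₚ = 4.503 × 10^7 m
rₐ = 4.085 × 10^8 m
GM = 1.458 × 10^16 m³/s²
a = (rₚ + rₐ)/2 = 2.26765 × 10^8 m
e = (rₐ − rₚ)/(rₐ + rₚ) = (3.6347 × 10^8) / (4.5353 × 10^8) = 0.801424
(a) vₐ² = GM (2/rₐ − 1/a) = 1.458 × 10^16 × (4.89596 × 10^-9 − 4.40985 × 10^-9) = 7.08747 × 10^6 m²/s²;  vₐ = 2662.23 m/s ≈ 2.662 km/s
(b) 1 − e² = 0.357719;  p = a(1 − e²) = 2.26765 × 10^8 × 0.357719 = 8.11181 × 10^7 m ≈ 8.112 × 10^7 m
(c) 2a = 4.5353 × 10^8 m;  ε = −GM/(2a) = -3.21478 × 10^7 J/kg ≈ -32.15 MJ/kg

Final answer:
(a) velocity at apoapsis vₐ = 2.662 km/s
(b) semi-latus rectum p = 8.112 × 10^7 m
(c) specific energy ε = -32.15 MJ/kg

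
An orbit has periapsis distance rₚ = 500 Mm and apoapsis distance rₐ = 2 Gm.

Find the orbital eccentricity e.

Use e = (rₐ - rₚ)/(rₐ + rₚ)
rₚ = 500 Mm = 5 × 10^8 m
rₐ = 2 Gm = 2 × 10^9 m
rₐ − rₚ = 1.5 × 10^9 m
rₐ + rₚ = 2.5 × 10^9 m
e = (rₐ − rₚ)/(rₐ + rₚ) = 0.6

Final answer: e = 0.6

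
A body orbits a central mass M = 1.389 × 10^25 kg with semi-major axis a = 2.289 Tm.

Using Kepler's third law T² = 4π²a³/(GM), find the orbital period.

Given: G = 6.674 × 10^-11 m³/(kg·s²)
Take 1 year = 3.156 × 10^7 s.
M = 1.389 × 10^25 kg
GM = G × M = 6.674 × 10^-11 × 1.389 × 10^25 = 9.27019 × 10^14 m³/s²
a = 2.289 Tm = 2.289 × 10^12 m
a³ = 1.19933 × 10^37 m³
T = 2π √(a³/GM) = 2π √((1.19933 × 10^37) / (9.27019 × 10^14)) = 2π × 1.13743 × 10^11 s
T = 7.14668 × 10^11 s ≈ 2.264 × 10^4 years

Final answer: 2.264 × 10^4 years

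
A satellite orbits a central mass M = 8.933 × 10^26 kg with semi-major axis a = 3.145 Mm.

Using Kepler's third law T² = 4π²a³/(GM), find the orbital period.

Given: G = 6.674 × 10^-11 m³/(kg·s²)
M = 8.933 × 10^26 kg
GM = G × M = 6.674 × 10^-11 × 8.933 × 10^26 = 5.96188 × 10^16 m³/s²
a = 3.145 Mm = 3.145 × 10^6 m
a³ = 3.11073 × 10^19 m³
T = 2π √(a³/GM) = 2π √((3.11073 × 10^19) / (5.96188 × 10^16)) = 2π × 22.8423 s
T = 143.522 s ≈ 2.392 minutes

Final answer: 2.392 minutes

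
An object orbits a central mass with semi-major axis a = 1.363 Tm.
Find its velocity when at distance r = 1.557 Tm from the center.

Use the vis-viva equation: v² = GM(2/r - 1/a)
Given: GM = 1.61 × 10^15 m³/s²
a = 1.363 Tm = 1.363 × 10^12 m
r = 1.557 Tm = 1.557 × 10^12 m
GM = 1.61 × 10^15 m³/s²
2/r − 1/a = 1.28452 × 10^-12 − 7.33676 × 10^-13 = 5.50846 × 10^-13 m⁻¹
v² = GM (2/r − 1/a) = 886.862 m²/s²
v = 29.7802 m/s ≈ 29.78 m/s

Final answer: 29.78 m/s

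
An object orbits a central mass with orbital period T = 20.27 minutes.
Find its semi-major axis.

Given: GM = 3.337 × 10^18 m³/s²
T = 20.27 minutes = 1216.2 s
GM = 3.337 × 10^18 m³/s²
Kepler's third law: a³ = GM T² / (4π²)
T² = 1.47914 × 10^6 s²
a³ = (3.337 × 10^18) × (1.47914 × 10^6) / (4π²) = 1.25028 × 10^23 m³
a = (a³)^(1/3) = 5.00037 × 10^7 m ≈ 50 Mm

Final answer: 50 Mm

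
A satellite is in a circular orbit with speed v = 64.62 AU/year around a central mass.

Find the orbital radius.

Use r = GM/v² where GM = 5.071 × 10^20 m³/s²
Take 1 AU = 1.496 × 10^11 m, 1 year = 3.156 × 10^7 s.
v = 64.62 AU/year = 306310 m/s
GM = 5.071 × 10^20 m³/s²
v² = 9.3826 × 10^10 m²/s²
r = GM/v² = (5.071 × 10^20) / (9.3826 × 10^10) = 5.40469 × 10^9 m ≈ 0.03613 AU

Final answer: 0.03613 AU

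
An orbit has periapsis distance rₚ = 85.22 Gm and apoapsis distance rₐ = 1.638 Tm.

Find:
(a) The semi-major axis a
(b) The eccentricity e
rₚ = 85.22 Gm = 8.522 × 10^10 m
rₐ = 1.638 Tm = 1.638 × 10^12 m
(a) a = (rₚ + rₐ)/2 = 8.6161 × 10^11 m ≈ 861.6 Gm
(b) e = (rₐ − rₚ)/(rₐ + rₚ) = (1.55278 × 10^12) / (1.72322 × 10^12) = 0.901092

Final answer:
(a) a = 861.6 Gm
(b) e = 0.9011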